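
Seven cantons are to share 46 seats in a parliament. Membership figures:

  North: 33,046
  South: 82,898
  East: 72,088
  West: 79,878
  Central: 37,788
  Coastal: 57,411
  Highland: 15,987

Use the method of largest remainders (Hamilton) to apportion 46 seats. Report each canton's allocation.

North: 4; South: 10; East: 9; West: 10; Central: 4; Coastal: 7; Highland: 2

Standard divisor: 379096 ÷ 46 ≈ 8241.217.
Standard quotas: North 4.0098, South 10.0590, East 8.7473, West 9.6925, Central 4.5852, Coastal 6.9663, Highland 1.9399.
Lower quotas: North 4, South 10, East 8, West 9, Central 4, Coastal 6, Highland 1 (sum 42, leaving 4 seats).
Remainders in descending order: Coastal 0.9663, Highland 0.9399, East 0.7473, West 0.6925, Central 0.5852, South 0.0590, North 0.0098.
Largest remainders: Coastal, Highland, East, West receive the extra seats.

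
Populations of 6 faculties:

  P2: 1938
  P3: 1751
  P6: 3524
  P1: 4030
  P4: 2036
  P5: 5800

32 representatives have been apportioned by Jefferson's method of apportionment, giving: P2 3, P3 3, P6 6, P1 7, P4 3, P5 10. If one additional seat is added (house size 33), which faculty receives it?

Priority for the next seat is population ÷ (current seats + 1).
Priorities: P2 484.500, P3 437.750, P6 503.429, P1 503.750, P4 509.000, P5 527.273.
Highest priority: P5.

P5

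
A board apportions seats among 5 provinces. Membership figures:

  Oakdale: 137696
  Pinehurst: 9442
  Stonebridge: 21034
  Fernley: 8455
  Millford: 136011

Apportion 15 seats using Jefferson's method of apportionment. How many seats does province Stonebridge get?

1

Standard divisor 312638/15 ≈ 20842.533; standard quotas: Oakdale 6.606, Pinehurst 0.453, Stonebridge 1.009, Fernley 0.406, Millford 6.526.
Rounding down gives 6, 0, 1, 0, 6 = 13 seats, so the divisor must be adjusted.
With modified divisor 18300: modified quotas Oakdale 7.524, Pinehurst 0.516, Stonebridge 1.149, Fernley 0.462, Millford 7.432.
Rounding down: Oakdale 7, Pinehurst 0, Stonebridge 1, Fernley 0, Millford 7 (total 15).
Stonebridge receives 1.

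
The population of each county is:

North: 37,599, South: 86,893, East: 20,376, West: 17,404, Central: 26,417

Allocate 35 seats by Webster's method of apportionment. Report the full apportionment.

Standard divisor 188689/35 ≈ 5391.114; standard quotas: North 6.974, South 16.118, East 3.780, West 3.228, Central 4.900.
Rounding to the nearest integer gives North 7, South 16, East 4, West 3, Central 5 — total 35, matching the house size, so no adjustment is needed.

North=7, South=16, East=4, West=3, Central=5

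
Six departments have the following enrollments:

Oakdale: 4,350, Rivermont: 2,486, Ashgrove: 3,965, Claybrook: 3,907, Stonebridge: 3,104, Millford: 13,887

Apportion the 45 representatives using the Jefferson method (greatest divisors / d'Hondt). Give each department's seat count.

Oakdale 6, Rivermont 3, Ashgrove 6, Claybrook 5, Stonebridge 4, Millford 21

Standard divisor 31699/45 ≈ 704.422; standard quotas: Oakdale 6.175, Rivermont 3.529, Ashgrove 5.629, Claybrook 5.546, Stonebridge 4.406, Millford 19.714.
Rounding down gives 6, 3, 5, 5, 4, 19 = 42 seats, so the divisor must be adjusted.
With modified divisor 656: modified quotas Oakdale 6.631, Rivermont 3.790, Ashgrove 6.044, Claybrook 5.956, Stonebridge 4.732, Millford 21.169.
Rounding down: Oakdale 6, Rivermont 3, Ashgrove 6, Claybrook 5, Stonebridge 4, Millford 21 (total 45).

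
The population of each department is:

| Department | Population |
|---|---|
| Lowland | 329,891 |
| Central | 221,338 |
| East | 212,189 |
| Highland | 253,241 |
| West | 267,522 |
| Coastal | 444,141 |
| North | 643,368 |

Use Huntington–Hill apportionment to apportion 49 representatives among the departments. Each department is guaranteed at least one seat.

Lowland=7; Central=5; East=4; Highland=5; West=6; Coastal=9; North=13

With divisor 48266: modified quotas Lowland 6.835, Central 4.586, East 4.396, Highland 5.247, West 5.543, Coastal 9.202, North 13.330.
Geometric-mean thresholds: Lowland √(6·7)=6.481, Central √(4·5)=4.472, East √(4·5)=4.472, Highland √(5·6)=5.477, West √(5·6)=5.477, Coastal √(9·10)=9.487, North √(13·14)=13.491.
Each quota rounded against its threshold gives Lowland 7, Central 5, East 4, Highland 5, West 6, Coastal 9, North 13 (total 49).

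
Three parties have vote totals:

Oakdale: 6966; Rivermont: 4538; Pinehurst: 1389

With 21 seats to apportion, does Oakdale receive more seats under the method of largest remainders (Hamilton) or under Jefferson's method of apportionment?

Hamilton: Oakdale 11, Rivermont 8, Pinehurst 2.
Jefferson: Oakdale 12, Rivermont 7, Pinehurst 2.
Oakdale gets 11 under Hamilton and 12 under Jefferson.

Jefferson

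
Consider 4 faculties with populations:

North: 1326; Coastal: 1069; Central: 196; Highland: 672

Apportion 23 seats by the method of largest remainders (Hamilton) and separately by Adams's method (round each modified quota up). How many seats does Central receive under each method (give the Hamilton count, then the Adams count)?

1 and 2

Hamilton: North 9, Coastal 8, Central 1, Highland 5.
Adams: North 9, Coastal 7, Central 2, Highland 5.
Central gets 1 under Hamilton and 2 under Adams.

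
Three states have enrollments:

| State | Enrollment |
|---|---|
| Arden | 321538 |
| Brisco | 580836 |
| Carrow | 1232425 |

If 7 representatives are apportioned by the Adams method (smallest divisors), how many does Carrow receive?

Standard divisor 2134799/7 ≈ 304971.286; standard quotas: Arden 1.054, Brisco 1.905, Carrow 4.041.
Rounding up gives 2, 2, 5 = 9 seats, so the divisor must be adjusted.
With modified divisor 366200: modified quotas Arden 0.878, Brisco 1.586, Carrow 3.365.
Rounding up: Arden 1, Brisco 2, Carrow 4 (total 7).
Carrow receives 4.

4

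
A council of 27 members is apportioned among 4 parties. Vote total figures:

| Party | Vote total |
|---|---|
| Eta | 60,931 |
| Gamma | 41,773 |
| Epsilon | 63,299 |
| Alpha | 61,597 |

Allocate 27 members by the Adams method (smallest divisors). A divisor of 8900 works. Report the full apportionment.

Eta 7; Gamma 5; Epsilon 8; Alpha 7

With modified divisor 8900: modified quotas Eta 6.846, Gamma 4.694, Epsilon 7.112, Alpha 6.921.
Rounding up: Eta 7, Gamma 5, Epsilon 8, Alpha 7 (total 27).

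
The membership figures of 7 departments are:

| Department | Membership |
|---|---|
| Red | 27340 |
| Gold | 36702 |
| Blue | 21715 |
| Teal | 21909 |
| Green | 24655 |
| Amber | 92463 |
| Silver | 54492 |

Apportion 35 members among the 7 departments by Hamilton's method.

Red 3; Gold 5; Blue 3; Teal 3; Green 3; Amber 11; Silver 7

The standard divisor is 279276/35 ≈ 7979.314.
Standard quotas: Red 3.4264, Gold 4.5996, Blue 2.7214, Teal 2.7457, Green 3.0899, Amber 11.5878, Silver 6.8292.
Lower quotas: Red 3, Gold 4, Blue 2, Teal 2, Green 3, Amber 11, Silver 6 (sum 31, leaving 4 seats).
Remainders in descending order: Silver 0.8292, Teal 0.7457, Blue 0.7214, Gold 0.5996, Amber 0.5878, Red 0.4264, Green 0.0899.
Largest remainders: Silver, Teal, Blue, Gold receive the extra seats.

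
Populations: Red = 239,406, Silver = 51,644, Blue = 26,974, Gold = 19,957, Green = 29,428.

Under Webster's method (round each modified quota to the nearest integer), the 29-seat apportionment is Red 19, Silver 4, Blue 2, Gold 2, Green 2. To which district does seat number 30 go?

Priority for the next seat is population ÷ (current seats + 0.5).
Priorities: Red 12277.231, Silver 11476.444, Blue 10789.600, Gold 7982.800, Green 11771.200.
Highest priority: Red.

Red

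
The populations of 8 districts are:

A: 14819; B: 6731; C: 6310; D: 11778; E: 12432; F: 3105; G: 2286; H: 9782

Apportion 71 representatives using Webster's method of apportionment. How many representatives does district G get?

Standard divisor 67243/71 ≈ 947.085; standard quotas: A 15.647, B 7.107, C 6.663, D 12.436, E 13.127, F 3.278, G 2.414, H 10.329.
Rounding to the nearest integer gives 16, 7, 7, 12, 13, 3, 2, 10 = 70 seats, so the divisor must be adjusted.
With modified divisor 940: modified quotas A 15.765, B 7.161, C 6.713, D 12.530, E 13.226, F 3.303, G 2.432, H 10.406.
Rounding to the nearest integer: A 16, B 7, C 7, D 13, E 13, F 3, G 2, H 10 (total 71).
G receives 2.

2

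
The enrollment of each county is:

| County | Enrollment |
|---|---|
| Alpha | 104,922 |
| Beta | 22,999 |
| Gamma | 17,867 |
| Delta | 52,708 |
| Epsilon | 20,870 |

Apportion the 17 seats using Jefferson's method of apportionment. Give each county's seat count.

Alpha 9, Beta 2, Gamma 1, Delta 4, Epsilon 1

Standard divisor 219366/17 ≈ 12903.882; standard quotas: Alpha 8.131, Beta 1.782, Gamma 1.385, Delta 4.085, Epsilon 1.617.
Rounding down gives 8, 1, 1, 4, 1 = 15 seats, so the divisor must be adjusted.
With modified divisor 11000: modified quotas Alpha 9.538, Beta 2.091, Gamma 1.624, Delta 4.792, Epsilon 1.897.
Rounding down: Alpha 9, Beta 2, Gamma 1, Delta 4, Epsilon 1 (total 17).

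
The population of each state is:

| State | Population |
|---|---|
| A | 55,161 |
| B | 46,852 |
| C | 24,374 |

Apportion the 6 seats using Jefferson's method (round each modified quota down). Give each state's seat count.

Standard divisor 126387/6 ≈ 21064.5; standard quotas: A 2.619, B 2.224, C 1.157.
Rounding down gives 2, 2, 1 = 5 seats, so the divisor must be adjusted.
With modified divisor 17000: modified quotas A 3.245, B 2.756, C 1.434.
Rounding down: A 3, B 2, C 1 (total 6).

A 3, B 2, C 1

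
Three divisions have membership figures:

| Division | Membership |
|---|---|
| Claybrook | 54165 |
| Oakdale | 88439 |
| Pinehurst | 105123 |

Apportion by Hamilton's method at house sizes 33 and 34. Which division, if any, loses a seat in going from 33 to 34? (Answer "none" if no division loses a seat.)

none

At 33 seats: Claybrook 7, Oakdale 12, Pinehurst 14.
At 34 seats: Claybrook 8, Oakdale 12, Pinehurst 14.
No division's allocation decreased.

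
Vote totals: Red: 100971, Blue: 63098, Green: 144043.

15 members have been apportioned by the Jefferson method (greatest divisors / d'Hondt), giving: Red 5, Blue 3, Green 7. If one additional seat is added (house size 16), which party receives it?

Priority for the next seat is population ÷ (current seats + 1).
Priorities: Red 16828.500, Blue 15774.500, Green 18005.375.
Highest priority: Green.

Green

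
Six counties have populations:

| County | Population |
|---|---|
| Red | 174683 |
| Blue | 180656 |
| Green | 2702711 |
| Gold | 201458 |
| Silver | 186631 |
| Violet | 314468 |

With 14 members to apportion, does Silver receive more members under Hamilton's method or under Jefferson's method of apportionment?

Hamilton

Hamilton: Red 0, Blue 1, Green 10, Gold 1, Silver 1, Violet 1.
Jefferson: Red 0, Blue 0, Green 13, Gold 0, Silver 0, Violet 1.
Silver gets 1 under Hamilton and 0 under Jefferson.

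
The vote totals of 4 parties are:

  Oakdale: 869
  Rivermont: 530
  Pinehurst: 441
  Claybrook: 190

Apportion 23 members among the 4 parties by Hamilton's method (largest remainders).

Standard divisor: 2030 ÷ 23 ≈ 88.261.
Standard quotas: Oakdale 9.846, Rivermont 6.005, Pinehurst 4.997, Claybrook 2.153.
Lower quotas: Oakdale 9, Rivermont 6, Pinehurst 4, Claybrook 2 (sum 21, leaving 2 seats).
Remainders in descending order: Pinehurst 0.997, Oakdale 0.846, Claybrook 0.153, Rivermont 0.005.
Largest remainders: Pinehurst, Oakdale receive the extra seats.

Oakdale 10; Rivermont 6; Pinehurst 5; Claybrook 2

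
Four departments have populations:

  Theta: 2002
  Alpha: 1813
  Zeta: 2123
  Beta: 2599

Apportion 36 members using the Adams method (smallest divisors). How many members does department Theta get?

Standard divisor 8537/36 ≈ 237.139; standard quotas: Theta 8.442, Alpha 7.645, Zeta 8.953, Beta 10.960.
Rounding up gives 9, 8, 9, 11 = 37 seats, so the divisor must be adjusted.
With modified divisor 255: modified quotas Theta 7.851, Alpha 7.110, Zeta 8.325, Beta 10.192.
Rounding up: Theta 8, Alpha 8, Zeta 9, Beta 11 (total 36).
Theta receives 8.

8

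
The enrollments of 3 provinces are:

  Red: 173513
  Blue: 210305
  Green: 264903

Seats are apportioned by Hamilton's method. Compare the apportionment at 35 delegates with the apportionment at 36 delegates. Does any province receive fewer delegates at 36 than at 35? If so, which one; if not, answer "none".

Red

At 35 seats: Red 10, Blue 11, Green 14.
At 36 seats: Red 9, Blue 12, Green 15.
Red drops from 10 to 9.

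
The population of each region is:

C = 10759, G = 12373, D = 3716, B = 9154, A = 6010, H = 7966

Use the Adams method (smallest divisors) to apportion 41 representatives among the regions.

C 9, G 10, D 3, B 7, A 5, H 7

Standard divisor 49978/41 ≈ 1218.976; standard quotas: C 8.826, G 10.150, D 3.048, B 7.510, A 4.930, H 6.535.
Rounding up gives 9, 11, 4, 8, 5, 7 = 44 seats, so the divisor must be adjusted.
With modified divisor 1320: modified quotas C 8.151, G 9.373, D 2.815, B 6.935, A 4.553, H 6.035.
Rounding up: C 9, G 10, D 3, B 7, A 5, H 7 (total 41).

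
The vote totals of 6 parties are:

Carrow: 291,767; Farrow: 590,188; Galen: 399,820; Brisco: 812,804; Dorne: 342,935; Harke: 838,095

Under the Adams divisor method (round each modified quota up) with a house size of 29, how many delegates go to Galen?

4

Standard divisor 3275609/29 ≈ 112952.034; standard quotas: Carrow 2.583, Farrow 5.225, Galen 3.540, Brisco 7.196, Dorne 3.036, Harke 7.420.
Rounding up gives 3, 6, 4, 8, 4, 8 = 33 seats, so the divisor must be adjusted.
With modified divisor 126500: modified quotas Carrow 2.306, Farrow 4.666, Galen 3.161, Brisco 6.425, Dorne 2.711, Harke 6.625.
Rounding up: Carrow 3, Farrow 5, Galen 4, Brisco 7, Dorne 3, Harke 7 (total 29).
Galen receives 4.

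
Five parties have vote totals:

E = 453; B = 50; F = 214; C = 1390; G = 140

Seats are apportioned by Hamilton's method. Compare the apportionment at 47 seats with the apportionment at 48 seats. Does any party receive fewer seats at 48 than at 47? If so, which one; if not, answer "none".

F

At 47 seats: E 9, B 1, F 5, C 29, G 3.
At 48 seats: E 10, B 1, F 4, C 30, G 3.
F drops from 5 to 4.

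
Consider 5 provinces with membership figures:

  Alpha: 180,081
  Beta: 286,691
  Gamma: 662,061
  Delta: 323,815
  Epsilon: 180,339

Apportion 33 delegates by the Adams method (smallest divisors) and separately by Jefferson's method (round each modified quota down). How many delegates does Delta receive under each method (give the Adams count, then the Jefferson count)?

6 and 7

Adams: Alpha 4, Beta 6, Gamma 13, Delta 6, Epsilon 4.
Jefferson: Alpha 3, Beta 6, Gamma 14, Delta 7, Epsilon 3.
Delta gets 6 under Adams and 7 under Jefferson.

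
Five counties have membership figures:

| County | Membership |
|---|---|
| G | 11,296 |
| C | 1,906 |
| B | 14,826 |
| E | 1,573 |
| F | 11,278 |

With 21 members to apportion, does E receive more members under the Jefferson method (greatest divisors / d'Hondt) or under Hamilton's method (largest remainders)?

Hamilton

Jefferson: G 6, C 1, B 8, E 0, F 6.
Hamilton: G 6, C 1, B 7, E 1, F 6.
E gets 0 under Jefferson and 1 under Hamilton.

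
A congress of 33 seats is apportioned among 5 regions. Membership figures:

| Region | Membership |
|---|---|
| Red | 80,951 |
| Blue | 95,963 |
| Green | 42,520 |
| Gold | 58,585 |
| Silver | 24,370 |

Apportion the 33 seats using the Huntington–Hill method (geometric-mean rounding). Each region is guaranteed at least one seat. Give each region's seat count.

Red=9, Blue=10, Green=5, Gold=6, Silver=3

With divisor 9329: modified quotas Red 8.677, Blue 10.287, Green 4.558, Gold 6.280, Silver 2.612.
Geometric-mean thresholds: Red √(8·9)=8.485, Blue √(10·11)=10.488, Green √(4·5)=4.472, Gold √(6·7)=6.481, Silver √(2·3)=2.449.
Each quota rounded against its threshold gives Red 9, Blue 10, Green 5, Gold 6, Silver 3 (total 33).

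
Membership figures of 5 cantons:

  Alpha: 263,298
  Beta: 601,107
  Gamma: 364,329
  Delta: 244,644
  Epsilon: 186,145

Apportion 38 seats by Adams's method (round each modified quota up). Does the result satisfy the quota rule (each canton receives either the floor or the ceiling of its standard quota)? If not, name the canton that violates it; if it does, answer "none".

Standard quotas: Alpha 6.029, Beta 13.764, Gamma 8.342, Delta 5.602, Epsilon 4.262.
Adams allocation: Alpha 6, Beta 13, Gamma 8, Delta 6, Epsilon 5.
Every allocation lies between the lower and upper quota.

none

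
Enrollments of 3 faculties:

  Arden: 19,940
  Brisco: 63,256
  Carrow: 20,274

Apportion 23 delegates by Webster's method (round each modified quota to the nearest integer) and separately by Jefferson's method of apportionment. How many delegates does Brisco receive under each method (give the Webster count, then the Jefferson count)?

14 and 15

Webster: Arden 4, Brisco 14, Carrow 5.
Jefferson: Arden 4, Brisco 15, Carrow 4.
Brisco gets 14 under Webster and 15 under Jefferson.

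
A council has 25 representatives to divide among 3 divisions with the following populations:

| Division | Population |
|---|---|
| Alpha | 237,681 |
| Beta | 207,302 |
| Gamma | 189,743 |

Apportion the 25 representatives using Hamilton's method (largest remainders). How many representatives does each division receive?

Alpha: 9, Beta: 8, Gamma: 8

The standard divisor is 634726/25 ≈ 25389.04.
Standard quotas: Alpha 9.3616, Beta 8.1650, Gamma 7.4734.
Lower quotas: Alpha 9, Beta 8, Gamma 7 (sum 24, leaving 1 seat).
Remainders in descending order: Gamma 0.4734, Alpha 0.3616, Beta 0.1650.
Largest remainder: Gamma receives the extra seat.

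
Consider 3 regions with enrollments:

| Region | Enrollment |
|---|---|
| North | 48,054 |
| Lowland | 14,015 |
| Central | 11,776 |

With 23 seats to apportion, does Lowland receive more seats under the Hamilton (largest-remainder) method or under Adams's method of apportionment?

Adams

Hamilton: North 15, Lowland 4, Central 4.
Adams: North 14, Lowland 5, Central 4.
Lowland gets 4 under Hamilton and 5 under Adams.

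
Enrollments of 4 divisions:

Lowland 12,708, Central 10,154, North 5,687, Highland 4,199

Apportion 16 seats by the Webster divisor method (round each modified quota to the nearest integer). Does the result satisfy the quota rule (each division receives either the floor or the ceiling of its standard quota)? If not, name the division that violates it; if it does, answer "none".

Standard quotas: Lowland 6.209, Central 4.961, North 2.779, Highland 2.052.
Webster allocation: Lowland 6, Central 5, North 3, Highland 2.
Every allocation lies between the lower and upper quota.

none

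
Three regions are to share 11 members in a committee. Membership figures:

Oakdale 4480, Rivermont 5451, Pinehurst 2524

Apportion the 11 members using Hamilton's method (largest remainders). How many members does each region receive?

The standard divisor is 12455/11 ≈ 1132.273.
Standard quotas: Oakdale 3.9566, Rivermont 4.8142, Pinehurst 2.2291.
Lower quotas: Oakdale 3, Rivermont 4, Pinehurst 2 (sum 9, leaving 2 seats).
Remainders in descending order: Oakdale 0.9566, Rivermont 0.8142, Pinehurst 0.2291.
The surplus seats go to Oakdale, Rivermont.

Oakdale 4; Rivermont 5; Pinehurst 2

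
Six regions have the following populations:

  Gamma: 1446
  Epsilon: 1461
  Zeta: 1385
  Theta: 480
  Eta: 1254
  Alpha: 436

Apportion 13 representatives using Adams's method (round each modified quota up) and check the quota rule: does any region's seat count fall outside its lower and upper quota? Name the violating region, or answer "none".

Standard quotas: Gamma 2.909, Epsilon 2.939, Zeta 2.786, Theta 0.966, Eta 2.523, Alpha 0.877.
Adams allocation: Gamma 3, Epsilon 3, Zeta 3, Theta 1, Eta 2, Alpha 1.
Every allocation lies between the lower and upper quota.

none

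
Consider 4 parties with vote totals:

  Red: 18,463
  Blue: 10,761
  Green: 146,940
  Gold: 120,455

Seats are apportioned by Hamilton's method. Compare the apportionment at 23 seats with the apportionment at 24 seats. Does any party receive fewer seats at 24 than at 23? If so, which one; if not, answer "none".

At 23 seats: Red 2, Blue 1, Green 11, Gold 9.
At 24 seats: Red 1, Blue 1, Green 12, Gold 10.
Red drops from 2 to 1.

Red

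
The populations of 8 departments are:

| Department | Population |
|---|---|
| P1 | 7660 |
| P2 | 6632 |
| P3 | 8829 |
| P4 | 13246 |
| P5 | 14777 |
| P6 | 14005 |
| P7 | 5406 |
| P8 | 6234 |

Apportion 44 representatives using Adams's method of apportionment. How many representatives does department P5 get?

Standard divisor 76789/44 ≈ 1745.205; standard quotas: P1 4.389, P2 3.800, P3 5.059, P4 7.590, P5 8.467, P6 8.025, P7 3.098, P8 3.572.
Rounding up gives 5, 4, 6, 8, 9, 9, 4, 4 = 49 seats, so the divisor must be adjusted.
With modified divisor 1900: modified quotas P1 4.032, P2 3.491, P3 4.647, P4 6.972, P5 7.777, P6 7.371, P7 2.845, P8 3.281.
Rounding up: P1 5, P2 4, P3 5, P4 7, P5 8, P6 8, P7 3, P8 4 (total 44).
P5 receives 8.

8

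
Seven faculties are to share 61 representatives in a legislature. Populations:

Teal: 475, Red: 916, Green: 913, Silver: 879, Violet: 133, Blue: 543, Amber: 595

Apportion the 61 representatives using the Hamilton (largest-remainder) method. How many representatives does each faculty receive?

Total 4454; standard divisor 4454/61 ≈ 73.016.
Standard quotas: Teal 6.505, Red 12.545, Green 12.504, Silver 12.038, Violet 1.822, Blue 7.437, Amber 8.149.
Lower quotas: Teal 6, Red 12, Green 12, Silver 12, Violet 1, Blue 7, Amber 8 (sum 58, leaving 3 seats).
Remainders in descending order: Violet 0.822, Red 0.545, Teal 0.505, Green 0.504, Blue 0.437, Amber 0.149, Silver 0.038.
Largest remainders: Violet, Red, Teal receive the extra seats.

Teal: 7, Red: 13, Green: 12, Silver: 12, Violet: 2, Blue: 7, Amber: 8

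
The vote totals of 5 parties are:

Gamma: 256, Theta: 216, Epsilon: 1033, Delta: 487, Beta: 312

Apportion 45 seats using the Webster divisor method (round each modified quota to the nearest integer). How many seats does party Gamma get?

Standard divisor 2304/45 ≈ 51.2; standard quotas: Gamma 5.000, Theta 4.219, Epsilon 20.176, Delta 9.512, Beta 6.094.
Rounding to the nearest integer gives Gamma 5, Theta 4, Epsilon 20, Delta 10, Beta 6 — total 45, matching the house size, so no adjustment is needed.
Gamma receives 5.

5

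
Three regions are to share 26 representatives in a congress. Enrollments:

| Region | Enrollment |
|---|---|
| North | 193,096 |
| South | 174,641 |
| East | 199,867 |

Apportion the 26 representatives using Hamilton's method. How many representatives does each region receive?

Standard divisor: 567604 ÷ 26 ≈ 21830.923.
Standard quotas: North 8.8451, South 7.9997, East 9.1552.
Lower quotas: North 8, South 7, East 9 (sum 24, leaving 2 seats).
Remainders in descending order: South 0.9997, North 0.8451, East 0.1552.
The surplus seats go to South, North.

North 9, South 8, East 9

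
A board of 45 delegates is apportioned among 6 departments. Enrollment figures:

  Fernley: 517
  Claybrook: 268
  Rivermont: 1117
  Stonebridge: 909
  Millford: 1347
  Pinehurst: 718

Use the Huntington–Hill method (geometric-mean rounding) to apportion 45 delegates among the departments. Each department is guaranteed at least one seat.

With divisor 109: modified quotas Fernley 4.743, Claybrook 2.459, Rivermont 10.248, Stonebridge 8.339, Millford 12.358, Pinehurst 6.587.
Geometric-mean thresholds: Fernley √(4·5)=4.472, Claybrook √(2·3)=2.449, Rivermont √(10·11)=10.488, Stonebridge √(8·9)=8.485, Millford √(12·13)=12.490, Pinehurst √(6·7)=6.481.
Each quota rounded against its threshold gives Fernley 5, Claybrook 3, Rivermont 10, Stonebridge 8, Millford 12, Pinehurst 7 (total 45).

Fernley=5, Claybrook=3, Rivermont=10, Stonebridge=8, Millford=12, Pinehurst=7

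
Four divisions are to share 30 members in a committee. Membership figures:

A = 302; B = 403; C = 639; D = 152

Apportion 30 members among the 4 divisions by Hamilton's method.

A=6, B=8, C=13, D=3

The standard divisor is 1496/30 ≈ 49.867.
Standard quotas: A 6.056, B 8.082, C 12.814, D 3.048.
Lower quotas: A 6, B 8, C 12, D 3 (sum 29, leaving 1 seat).
Remainders in descending order: C 0.814, B 0.082, A 0.056, D 0.048.
Largest remainder: C receives the extra seat.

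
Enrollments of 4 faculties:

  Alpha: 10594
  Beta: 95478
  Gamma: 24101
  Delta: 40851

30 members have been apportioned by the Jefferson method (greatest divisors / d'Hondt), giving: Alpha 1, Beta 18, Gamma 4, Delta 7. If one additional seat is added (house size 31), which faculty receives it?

Priority for the next seat is population ÷ (current seats + 1).
Priorities: Alpha 5297.000, Beta 5025.158, Gamma 4820.200, Delta 5106.375.
Highest priority: Alpha.

Alpha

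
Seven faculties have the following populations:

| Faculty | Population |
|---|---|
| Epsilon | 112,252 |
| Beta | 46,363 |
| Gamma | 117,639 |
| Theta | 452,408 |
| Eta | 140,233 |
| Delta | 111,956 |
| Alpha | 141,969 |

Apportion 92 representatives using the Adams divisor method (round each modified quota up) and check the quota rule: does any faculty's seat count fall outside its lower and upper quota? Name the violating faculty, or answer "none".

Theta

Standard quotas: Epsilon 9.198, Beta 3.799, Gamma 9.639, Theta 37.069, Eta 11.490, Delta 9.173, Alpha 11.632.
Adams allocation: Epsilon 9, Beta 4, Gamma 10, Theta 36, Eta 12, Delta 9, Alpha 12.
Theta has quota 37.069 (lower 37, upper 38) but receives 36 — outside the quota interval.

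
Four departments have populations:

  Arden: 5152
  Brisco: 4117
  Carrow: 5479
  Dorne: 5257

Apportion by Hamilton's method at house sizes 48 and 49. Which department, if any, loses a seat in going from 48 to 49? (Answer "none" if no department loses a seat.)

At 48 seats: Arden 12, Brisco 10, Carrow 13, Dorne 13.
At 49 seats: Arden 13, Brisco 10, Carrow 13, Dorne 13.
No department's allocation decreased.

none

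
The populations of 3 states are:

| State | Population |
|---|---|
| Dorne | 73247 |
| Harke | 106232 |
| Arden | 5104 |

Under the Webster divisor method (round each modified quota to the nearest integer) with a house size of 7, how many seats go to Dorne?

3

Standard divisor 184583/7 ≈ 26369; standard quotas: Dorne 2.778, Harke 4.029, Arden 0.194.
Rounding to the nearest integer gives Dorne 3, Harke 4, Arden 0 — total 7, matching the house size, so no adjustment is needed.
Dorne receives 3.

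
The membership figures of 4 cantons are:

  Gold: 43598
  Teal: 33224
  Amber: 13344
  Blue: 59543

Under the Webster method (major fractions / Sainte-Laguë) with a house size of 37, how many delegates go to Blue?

Standard divisor 149709/37 ≈ 4046.189; standard quotas: Gold 10.775, Teal 8.211, Amber 3.298, Blue 14.716.
Rounding to the nearest integer gives Gold 11, Teal 8, Amber 3, Blue 15 — total 37, matching the house size, so no adjustment is needed.
Blue receives 15.

15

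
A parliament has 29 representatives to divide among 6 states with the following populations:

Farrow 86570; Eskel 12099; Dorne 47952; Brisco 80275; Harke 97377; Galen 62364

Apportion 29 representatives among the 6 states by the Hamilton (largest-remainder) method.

Standard divisor: 386637 ÷ 29 ≈ 13332.31.
Standard quotas: Farrow 6.4932, Eskel 0.9075, Dorne 3.5967, Brisco 6.0211, Harke 7.3038, Galen 4.6777.
Lower quotas: Farrow 6, Eskel 0, Dorne 3, Brisco 6, Harke 7, Galen 4 (sum 26, leaving 3 seats).
Remainders in descending order: Eskel 0.9075, Galen 0.6777, Dorne 0.5967, Farrow 0.4932, Harke 0.3038, Brisco 0.0211.
Largest remainders: Eskel, Galen, Dorne receive the extra seats.

Farrow=6; Eskel=1; Dorne=4; Brisco=6; Harke=7; Galen=5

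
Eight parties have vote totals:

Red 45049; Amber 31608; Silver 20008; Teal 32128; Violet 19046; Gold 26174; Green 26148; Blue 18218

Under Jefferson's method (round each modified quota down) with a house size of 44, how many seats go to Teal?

Standard divisor 218379/44 ≈ 4963.159; standard quotas: Red 9.077, Amber 6.369, Silver 4.031, Teal 6.473, Violet 3.837, Gold 5.274, Green 5.268, Blue 3.671.
Rounding down gives 9, 6, 4, 6, 3, 5, 5, 3 = 41 seats, so the divisor must be adjusted.
With modified divisor 4530: modified quotas Red 9.945, Amber 6.977, Silver 4.417, Teal 7.092, Violet 4.204, Gold 5.778, Green 5.772, Blue 4.022.
Rounding down: Red 9, Amber 6, Silver 4, Teal 7, Violet 4, Gold 5, Green 5, Blue 4 (total 44).
Teal receives 7.

7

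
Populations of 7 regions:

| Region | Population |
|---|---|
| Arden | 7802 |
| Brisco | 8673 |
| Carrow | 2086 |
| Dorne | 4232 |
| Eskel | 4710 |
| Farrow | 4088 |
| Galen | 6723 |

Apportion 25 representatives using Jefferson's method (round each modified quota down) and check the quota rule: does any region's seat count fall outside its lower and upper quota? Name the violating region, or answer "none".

Standard quotas: Arden 5.091, Brisco 5.659, Carrow 1.361, Dorne 2.761, Eskel 3.073, Farrow 2.667, Galen 4.387.
Jefferson allocation: Arden 5, Brisco 6, Carrow 1, Dorne 3, Eskel 3, Farrow 3, Galen 4.
Every allocation lies between the lower and upper quota.

none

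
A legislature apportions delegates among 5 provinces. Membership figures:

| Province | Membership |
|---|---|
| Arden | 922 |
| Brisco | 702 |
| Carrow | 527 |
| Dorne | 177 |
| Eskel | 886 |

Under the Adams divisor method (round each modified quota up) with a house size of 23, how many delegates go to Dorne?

2

Standard divisor 3214/23 ≈ 139.739; standard quotas: Arden 6.598, Brisco 5.024, Carrow 3.771, Dorne 1.267, Eskel 6.340.
Rounding up gives 7, 6, 4, 2, 7 = 26 seats, so the divisor must be adjusted.
With modified divisor 160: modified quotas Arden 5.763, Brisco 4.388, Carrow 3.294, Dorne 1.106, Eskel 5.537.
Rounding up: Arden 6, Brisco 5, Carrow 4, Dorne 2, Eskel 6 (total 23).
Dorne receives 2.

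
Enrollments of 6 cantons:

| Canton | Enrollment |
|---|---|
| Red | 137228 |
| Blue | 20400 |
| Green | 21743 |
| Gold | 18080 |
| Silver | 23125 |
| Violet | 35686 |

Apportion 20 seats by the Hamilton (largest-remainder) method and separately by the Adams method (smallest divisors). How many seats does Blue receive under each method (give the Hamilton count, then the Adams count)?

Hamilton: Red 11, Blue 1, Green 2, Gold 1, Silver 2, Violet 3.
Adams: Red 9, Blue 2, Green 2, Gold 2, Silver 2, Violet 3.
Blue gets 1 under Hamilton and 2 under Adams.

1 and 2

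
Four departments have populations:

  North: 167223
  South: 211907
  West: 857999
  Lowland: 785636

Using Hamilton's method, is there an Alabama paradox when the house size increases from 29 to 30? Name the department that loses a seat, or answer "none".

North

At 29 seats: North 3, South 3, West 12, Lowland 11.
At 30 seats: North 2, South 3, West 13, Lowland 12.
North drops from 3 to 2.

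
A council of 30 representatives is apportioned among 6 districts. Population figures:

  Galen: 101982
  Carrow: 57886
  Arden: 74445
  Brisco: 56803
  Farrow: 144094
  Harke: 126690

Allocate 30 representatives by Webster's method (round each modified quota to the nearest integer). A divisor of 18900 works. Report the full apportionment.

Galen: 5; Carrow: 3; Arden: 4; Brisco: 3; Farrow: 8; Harke: 7

With modified divisor 18900: modified quotas Galen 5.396, Carrow 3.063, Arden 3.939, Brisco 3.005, Farrow 7.624, Harke 6.703.
Rounding to the nearest integer: Galen 5, Carrow 3, Arden 4, Brisco 3, Farrow 8, Harke 7 (total 30).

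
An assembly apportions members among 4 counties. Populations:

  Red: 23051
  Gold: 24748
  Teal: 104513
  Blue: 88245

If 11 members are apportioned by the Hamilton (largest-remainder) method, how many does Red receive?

Total 240557; standard divisor 240557/11 ≈ 21868.818.
Standard quotas: Red 1.0541, Gold 1.1317, Teal 4.7791, Blue 4.0352.
Lower quotas: Red 1, Gold 1, Teal 4, Blue 4 (sum 10, leaving 1 seat).
Remainders in descending order: Teal 0.7791, Gold 0.1317, Red 0.0541, Blue 0.0352.
The surplus seat goes to Teal.
Red receives 1.

1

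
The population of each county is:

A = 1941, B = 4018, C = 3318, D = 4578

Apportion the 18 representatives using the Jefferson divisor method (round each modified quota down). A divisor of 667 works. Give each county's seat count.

A=2; B=6; C=4; D=6

With modified divisor 667: modified quotas A 2.910, B 6.024, C 4.975, D 6.864.
Rounding down: A 2, B 6, C 4, D 6 (total 18).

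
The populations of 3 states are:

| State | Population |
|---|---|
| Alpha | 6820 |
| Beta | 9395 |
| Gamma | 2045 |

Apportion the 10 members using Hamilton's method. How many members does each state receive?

Total 18260; standard divisor 18260/10 = 1826.
Standard quotas: Alpha 3.7349, Beta 5.1451, Gamma 1.1199.
Lower quotas: Alpha 3, Beta 5, Gamma 1 (sum 9, leaving 1 seat).
Remainders in descending order: Alpha 0.7349, Beta 0.1451, Gamma 0.1199.
Largest remainder: Alpha receives the extra seat.

Alpha 4, Beta 5, Gamma 1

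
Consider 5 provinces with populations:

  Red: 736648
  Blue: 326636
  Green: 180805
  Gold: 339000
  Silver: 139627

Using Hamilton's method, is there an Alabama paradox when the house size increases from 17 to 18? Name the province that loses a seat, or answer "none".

At 17 seats: Red 7, Blue 3, Green 2, Gold 3, Silver 2.
At 18 seats: Red 8, Blue 3, Green 2, Gold 4, Silver 1.
Silver drops from 2 to 1.

Silver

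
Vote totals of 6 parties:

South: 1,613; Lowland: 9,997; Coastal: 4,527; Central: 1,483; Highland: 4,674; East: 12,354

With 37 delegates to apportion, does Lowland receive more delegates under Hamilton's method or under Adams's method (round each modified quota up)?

Hamilton

Hamilton: South 2, Lowland 11, Coastal 5, Central 1, Highland 5, East 13.
Adams: South 2, Lowland 10, Coastal 5, Central 2, Highland 5, East 13.
Lowland gets 11 under Hamilton and 10 under Adams.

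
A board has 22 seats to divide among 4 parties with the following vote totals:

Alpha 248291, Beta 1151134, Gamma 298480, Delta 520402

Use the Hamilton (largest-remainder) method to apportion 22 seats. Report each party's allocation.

Standard divisor: 2218307 ÷ 22 ≈ 100832.136.
Standard quotas: Alpha 2.4624, Beta 11.4163, Gamma 2.9602, Delta 5.1611.
Lower quotas: Alpha 2, Beta 11, Gamma 2, Delta 5 (sum 20, leaving 2 seats).
Remainders in descending order: Gamma 0.9602, Alpha 0.4624, Beta 0.4163, Delta 0.1611.
The surplus seats go to Gamma, Alpha.

Alpha=3; Beta=11; Gamma=3; Delta=5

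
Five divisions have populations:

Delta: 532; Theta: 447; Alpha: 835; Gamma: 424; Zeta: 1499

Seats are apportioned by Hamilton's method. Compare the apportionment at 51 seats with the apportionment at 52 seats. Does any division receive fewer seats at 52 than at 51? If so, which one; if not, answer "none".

At 51 seats: Delta 7, Theta 6, Alpha 11, Gamma 6, Zeta 21.
At 52 seats: Delta 7, Theta 6, Alpha 12, Gamma 6, Zeta 21.
No division's allocation decreased.

none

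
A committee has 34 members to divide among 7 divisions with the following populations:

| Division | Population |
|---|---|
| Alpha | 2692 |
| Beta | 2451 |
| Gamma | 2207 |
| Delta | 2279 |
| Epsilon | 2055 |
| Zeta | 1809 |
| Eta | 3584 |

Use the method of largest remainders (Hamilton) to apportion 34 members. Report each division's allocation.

Alpha 5, Beta 5, Gamma 4, Delta 5, Epsilon 4, Zeta 4, Eta 7

Standard divisor: 17077 ÷ 34 ≈ 502.265.
Standard quotas: Alpha 5.360, Beta 4.880, Gamma 4.394, Delta 4.537, Epsilon 4.091, Zeta 3.602, Eta 7.136.
Lower quotas: Alpha 5, Beta 4, Gamma 4, Delta 4, Epsilon 4, Zeta 3, Eta 7 (sum 31, leaving 3 seats).
Remainders in descending order: Beta 0.880, Zeta 0.602, Delta 0.537, Gamma 0.394, Alpha 0.360, Eta 0.136, Epsilon 0.091.
The surplus seats go to Beta, Zeta, Delta.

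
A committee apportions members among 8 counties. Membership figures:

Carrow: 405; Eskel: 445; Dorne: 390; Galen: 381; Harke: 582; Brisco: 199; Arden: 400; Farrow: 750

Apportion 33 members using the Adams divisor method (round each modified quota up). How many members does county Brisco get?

2

Standard divisor 3552/33 ≈ 107.636; standard quotas: Carrow 3.763, Eskel 4.134, Dorne 3.623, Galen 3.540, Harke 5.407, Brisco 1.849, Arden 3.716, Farrow 6.968.
Rounding up gives 4, 5, 4, 4, 6, 2, 4, 7 = 36 seats, so the divisor must be adjusted.
With modified divisor 126: modified quotas Carrow 3.214, Eskel 3.532, Dorne 3.095, Galen 3.024, Harke 4.619, Brisco 1.579, Arden 3.175, Farrow 5.952.
Rounding up: Carrow 4, Eskel 4, Dorne 4, Galen 4, Harke 5, Brisco 2, Arden 4, Farrow 6 (total 33).
Brisco receives 2.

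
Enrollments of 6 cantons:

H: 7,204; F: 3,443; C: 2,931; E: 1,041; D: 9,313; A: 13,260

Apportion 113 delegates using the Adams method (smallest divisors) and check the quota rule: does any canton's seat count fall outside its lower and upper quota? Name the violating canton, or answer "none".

Standard quotas: H 21.888, F 10.461, C 8.905, E 3.163, D 28.296, A 40.288.
Adams allocation: H 22, F 11, C 9, E 4, D 28, A 39.
A has quota 40.288 (lower 40, upper 41) but receives 39 — outside the quota interval.

A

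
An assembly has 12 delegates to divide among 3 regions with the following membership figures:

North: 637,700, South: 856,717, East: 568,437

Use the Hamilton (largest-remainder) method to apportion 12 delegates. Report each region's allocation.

The standard divisor is 2062854/12 ≈ 171904.5.
Standard quotas: North 3.7096, South 4.9837, East 3.3067.
Lower quotas: North 3, South 4, East 3 (sum 10, leaving 2 seats).
Remainders in descending order: South 0.9837, North 0.7096, East 0.3067.
Largest remainders: South, North receive the extra seats.

North: 4; South: 5; East: 3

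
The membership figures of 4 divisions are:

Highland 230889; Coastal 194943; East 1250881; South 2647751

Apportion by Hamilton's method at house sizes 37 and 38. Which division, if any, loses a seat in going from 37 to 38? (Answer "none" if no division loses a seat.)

none

At 37 seats: Highland 2, Coastal 2, East 11, South 22.
At 38 seats: Highland 2, Coastal 2, East 11, South 23.
No division's allocation decreased.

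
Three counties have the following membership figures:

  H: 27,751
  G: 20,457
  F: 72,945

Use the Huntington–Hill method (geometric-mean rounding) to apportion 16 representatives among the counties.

H=4; G=3; F=9

With divisor 7850: modified quotas H 3.535, G 2.606, F 9.292.
Geometric-mean thresholds: H √(3·4)=3.464, G √(2·3)=2.449, F √(9·10)=9.487.
Each quota rounded against its threshold gives H 4, G 3, F 9 (total 16).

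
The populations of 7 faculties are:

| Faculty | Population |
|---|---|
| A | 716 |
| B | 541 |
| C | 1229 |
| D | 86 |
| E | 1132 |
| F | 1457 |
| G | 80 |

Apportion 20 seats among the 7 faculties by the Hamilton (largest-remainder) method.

Standard divisor: 5241 ÷ 20 ≈ 262.05.
Standard quotas: A 2.732, B 2.064, C 4.690, D 0.328, E 4.320, F 5.560, G 0.305.
Lower quotas: A 2, B 2, C 4, D 0, E 4, F 5, G 0 (sum 17, leaving 3 seats).
Remainders in descending order: A 0.732, C 0.690, F 0.560, D 0.328, E 0.320, G 0.305, B 0.064.
The surplus seats go to A, C, F.

A: 3, B: 2, C: 5, D: 0, E: 4, F: 6, G: 0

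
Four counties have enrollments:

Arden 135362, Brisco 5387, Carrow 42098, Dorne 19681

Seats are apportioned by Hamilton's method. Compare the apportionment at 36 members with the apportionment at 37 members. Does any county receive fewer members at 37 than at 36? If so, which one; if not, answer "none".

At 36 seats: Arden 24, Brisco 1, Carrow 7, Dorne 4.
At 37 seats: Arden 25, Brisco 1, Carrow 8, Dorne 3.
Dorne drops from 4 to 3.

Dorne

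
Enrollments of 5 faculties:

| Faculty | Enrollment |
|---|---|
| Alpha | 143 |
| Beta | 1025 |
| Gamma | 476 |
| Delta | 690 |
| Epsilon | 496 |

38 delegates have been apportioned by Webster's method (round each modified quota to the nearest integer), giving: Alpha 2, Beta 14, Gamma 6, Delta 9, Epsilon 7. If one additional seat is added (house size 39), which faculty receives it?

Gamma

Priority for the next seat is population ÷ (current seats + 0.5).
Priorities: Alpha 57.200, Beta 70.690, Gamma 73.231, Delta 72.632, Epsilon 66.133.
Highest priority: Gamma.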